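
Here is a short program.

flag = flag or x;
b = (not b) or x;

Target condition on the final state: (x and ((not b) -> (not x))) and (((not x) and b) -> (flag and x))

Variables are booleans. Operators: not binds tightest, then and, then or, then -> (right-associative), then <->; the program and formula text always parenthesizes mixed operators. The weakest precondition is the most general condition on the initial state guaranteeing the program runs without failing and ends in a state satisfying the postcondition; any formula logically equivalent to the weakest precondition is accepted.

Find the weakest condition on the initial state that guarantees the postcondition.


Working backward. After the program, the postcondition (x and ((not b) -> (not x))) and (((not x) and b) -> (flag and x)) must hold; in canonical form it is x and ((not b) -> (not x)) and (((not x) and b) -> (flag and x)).
Before b := (not b) or x: x and ((not ((not b) or x)) -> (not x)) and (((not x) and ((not b) or x)) -> (flag and x))
Before flag := flag or x: x and ((not ((not b) or x)) -> (not x)) and (((not x) and ((not b) or x)) -> ((flag or x) and x))
Answer: WP = x and ((not ((not b) or x)) -> (not x)) and (((not x) and ((not b) or x)) -> ((flag or x) and x))


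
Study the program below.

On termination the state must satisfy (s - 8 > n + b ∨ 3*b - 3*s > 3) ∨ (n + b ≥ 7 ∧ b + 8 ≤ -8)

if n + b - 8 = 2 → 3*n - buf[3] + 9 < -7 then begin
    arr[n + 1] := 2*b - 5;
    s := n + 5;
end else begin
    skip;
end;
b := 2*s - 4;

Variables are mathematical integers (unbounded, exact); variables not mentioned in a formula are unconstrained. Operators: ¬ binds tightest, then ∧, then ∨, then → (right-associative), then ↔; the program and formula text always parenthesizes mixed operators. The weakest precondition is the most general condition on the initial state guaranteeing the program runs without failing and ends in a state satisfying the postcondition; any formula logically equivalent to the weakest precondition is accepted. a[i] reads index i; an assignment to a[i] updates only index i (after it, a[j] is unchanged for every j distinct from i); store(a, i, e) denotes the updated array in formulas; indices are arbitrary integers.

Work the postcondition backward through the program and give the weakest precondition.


Working backward. After the program, the postcondition (s - 8 > n + b ∨ 3*b - 3*s > 3) ∨ (n + b ≥ 7 ∧ b + 8 ≤ -8) must hold; in canonical form it is s > b + n + 8 ∨ 3*b > 3*s + 3 ∨ (b + n ≥ 7 ∧ b ≤ -16).
Before b := 2*s - 4: n + s < -4 ∨ 3*s > 15 ∨ (n + 2*s ≥ 11 ∧ 2*s ≤ -12)
Then branch requires 2*n < -9 ∨ 3*n > 0 ∨ (3*n ≥ 1 ∧ 2*n ≤ -22); else branch requires n + s < -4 ∨ 3*s > 15 ∨ (n + 2*s ≥ 11 ∧ 2*s ≤ -12).
Before the if: ((b + n = 10 → 3*n < buf[3] - 16) → (2*n < -9 ∨ 3*n > 0 ∨ (3*n ≥ 1 ∧ 2*n ≤ -22))) ∧ ((¬(b + n = 10 → 3*n < buf[3] - 16)) → (n + s < -4 ∨ 3*s > 15 ∨ (n + 2*s ≥ 11 ∧ 2*s ≤ -12)))
Answer: WP = ((b + n = 10 → 3*n < buf[3] - 16) → (2*n < -9 ∨ 3*n > 0 ∨ (3*n ≥ 1 ∧ 2*n ≤ -22))) ∧ ((¬(b + n = 10 → 3*n < buf[3] - 16)) → (n + s < -4 ∨ 3*s > 15 ∨ (n + 2*s ≥ 11 ∧ 2*s ≤ -12)))


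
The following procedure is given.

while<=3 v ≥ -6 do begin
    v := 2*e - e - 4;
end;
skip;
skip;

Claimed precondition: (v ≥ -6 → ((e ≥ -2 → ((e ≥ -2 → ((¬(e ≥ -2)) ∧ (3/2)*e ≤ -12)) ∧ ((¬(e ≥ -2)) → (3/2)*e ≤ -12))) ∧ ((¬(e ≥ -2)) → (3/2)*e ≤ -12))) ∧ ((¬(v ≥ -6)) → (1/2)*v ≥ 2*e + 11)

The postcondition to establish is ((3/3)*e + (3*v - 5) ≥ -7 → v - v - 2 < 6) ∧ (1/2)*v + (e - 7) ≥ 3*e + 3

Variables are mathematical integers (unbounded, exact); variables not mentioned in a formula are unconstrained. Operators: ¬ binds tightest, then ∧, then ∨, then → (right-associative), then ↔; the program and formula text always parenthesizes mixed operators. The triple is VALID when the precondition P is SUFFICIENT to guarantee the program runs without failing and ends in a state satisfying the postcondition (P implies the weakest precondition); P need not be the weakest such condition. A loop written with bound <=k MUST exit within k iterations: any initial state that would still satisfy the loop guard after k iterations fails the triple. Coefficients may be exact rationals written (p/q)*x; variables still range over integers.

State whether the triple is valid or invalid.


Working backward. After the program, the postcondition ((3/3)*e + (3*v - 5) ≥ -7 → v - v - 2 < 6) ∧ (1/2)*v + (e - 7) ≥ 3*e + 3 must hold; in canonical form it is (1/2)*v ≥ 2*e + 10.
Before skip: (1/2)*v ≥ 2*e + 10
Before skip: (1/2)*v ≥ 2*e + 10
Before the loop (bound <=3), unroll the exhaustion recursion (WP_0 = exit-now case; WP_j = one more guarded iteration, up to j = 3):
  WP_0: (¬(v ≥ -6)) ∧ (1/2)*v ≥ 2*e + 10
  WP_1: (v ≥ -6 → ((¬(e ≥ -2)) ∧ (3/2)*e ≤ -12)) ∧ ((¬(v ≥ -6)) → (1/2)*v ≥ 2*e + 10)
  WP_2: (v ≥ -6 → ((e ≥ -2 → ((¬(e ≥ -2)) ∧ (3/2)*e ≤ -12)) ∧ ((¬(e ≥ -2)) → (3/2)*e ≤ -12))) ∧ ((¬(v ≥ -6)) → (1/2)*v ≥ 2*e + 10)
  WP_3: (v ≥ -6 → ((e ≥ -2 → ((e ≥ -2 → ((¬(e ≥ -2)) ∧ (3/2)*e ≤ -12)) ∧ ((¬(e ≥ -2)) → (3/2)*e ≤ -12))) ∧ ((¬(e ≥ -2)) → (3/2)*e ≤ -12))) ∧ ((¬(v ≥ -6)) → (1/2)*v ≥ 2*e + 10)
So before the loop: (v ≥ -6 → ((e ≥ -2 → ((e ≥ -2 → ((¬(e ≥ -2)) ∧ (3/2)*e ≤ -12)) ∧ ((¬(e ≥ -2)) → (3/2)*e ≤ -12))) ∧ ((¬(e ≥ -2)) → (3/2)*e ≤ -12))) ∧ ((¬(v ≥ -6)) → (1/2)*v ≥ 2*e + 10)
The weakest precondition is (v ≥ -6 → ((e ≥ -2 → ((e ≥ -2 → ((¬(e ≥ -2)) ∧ (3/2)*e ≤ -12)) ∧ ((¬(e ≥ -2)) → (3/2)*e ≤ -12))) ∧ ((¬(e ≥ -2)) → (3/2)*e ≤ -12))) ∧ ((¬(v ≥ -6)) → (1/2)*v ≥ 2*e + 10).
Check whether (v ≥ -6 → ((e ≥ -2 → ((e ≥ -2 → ((¬(e ≥ -2)) ∧ (3/2)*e ≤ -12)) ∧ ((¬(e ≥ -2)) → (3/2)*e ≤ -12))) ∧ ((¬(e ≥ -2)) → (3/2)*e ≤ -12))) ∧ ((¬(v ≥ -6)) → (1/2)*v ≥ 2*e + 11) implies it.
Every state satisfying the precondition satisfies the weakest precondition: the implication holds.
Answer: valid


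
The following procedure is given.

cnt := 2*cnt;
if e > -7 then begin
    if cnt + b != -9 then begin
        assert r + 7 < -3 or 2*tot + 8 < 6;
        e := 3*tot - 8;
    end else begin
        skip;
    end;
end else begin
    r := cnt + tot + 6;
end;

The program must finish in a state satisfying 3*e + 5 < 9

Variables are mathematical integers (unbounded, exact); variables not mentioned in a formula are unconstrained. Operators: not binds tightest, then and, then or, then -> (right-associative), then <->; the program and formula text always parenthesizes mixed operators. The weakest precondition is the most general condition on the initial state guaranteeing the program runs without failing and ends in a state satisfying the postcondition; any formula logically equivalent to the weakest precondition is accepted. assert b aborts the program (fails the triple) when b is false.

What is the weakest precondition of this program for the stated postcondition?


Working backward. After the program, the postcondition 3*e + 5 < 9 must hold; in canonical form it is 3*e < 4.
Then branch requires (b + cnt != -9 -> ((r < -10 or 2*tot < -2) and 9*tot < 28)) and ((not (b + cnt != -9)) -> 3*e < 4); else branch requires 3*e < 4.
Before the if: (e > -7 -> ((b + cnt != -9 -> ((r < -10 or 2*tot < -2) and 9*tot < 28)) and ((not (b + cnt != -9)) -> 3*e < 4))) and ((not (e > -7)) -> 3*e < 4)
Before cnt := 2*cnt: (e > -7 -> ((b + 2*cnt != -9 -> ((r < -10 or 2*tot < -2) and 9*tot < 28)) and ((not (b + 2*cnt != -9)) -> 3*e < 4))) and ((not (e > -7)) -> 3*e < 4)
Answer: WP = (e > -7 -> ((b + 2*cnt != -9 -> ((r < -10 or 2*tot < -2) and 9*tot < 28)) and ((not (b + 2*cnt != -9)) -> 3*e < 4))) and ((not (e > -7)) -> 3*e < 4)


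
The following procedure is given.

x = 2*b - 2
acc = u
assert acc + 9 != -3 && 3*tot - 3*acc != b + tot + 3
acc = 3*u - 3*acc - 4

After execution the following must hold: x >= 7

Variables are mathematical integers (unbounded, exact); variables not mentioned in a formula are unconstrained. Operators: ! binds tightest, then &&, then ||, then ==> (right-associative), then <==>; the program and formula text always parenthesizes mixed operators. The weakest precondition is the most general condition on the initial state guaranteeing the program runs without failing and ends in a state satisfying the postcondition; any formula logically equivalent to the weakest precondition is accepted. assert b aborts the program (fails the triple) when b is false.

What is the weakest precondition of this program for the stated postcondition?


Working backward. After the program, x >= 7 must hold.
Before acc := 3*u - 3*acc - 4: x >= 7
Before assert acc + 9 != -3 && 3*tot - 3*acc != b + tot + 3: acc != -12 && 2*tot != 3*acc + b + 3 && x >= 7
Before acc := u: u != -12 && 2*tot != b + 3*u + 3 && x >= 7
Before x := 2*b - 2: u != -12 && 2*tot != b + 3*u + 3 && 2*b >= 9
Answer: WP = u != -12 && 2*tot != b + 3*u + 3 && 2*b >= 9


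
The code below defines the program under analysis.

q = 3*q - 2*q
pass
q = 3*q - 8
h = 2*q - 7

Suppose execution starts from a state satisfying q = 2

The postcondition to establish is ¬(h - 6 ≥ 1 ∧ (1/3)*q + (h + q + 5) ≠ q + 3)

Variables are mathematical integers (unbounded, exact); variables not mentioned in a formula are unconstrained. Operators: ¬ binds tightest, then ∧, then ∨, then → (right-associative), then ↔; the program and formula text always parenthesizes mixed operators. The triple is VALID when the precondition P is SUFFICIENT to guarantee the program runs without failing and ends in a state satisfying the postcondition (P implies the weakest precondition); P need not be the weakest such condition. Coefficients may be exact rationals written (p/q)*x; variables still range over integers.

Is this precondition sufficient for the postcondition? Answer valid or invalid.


Working backward. After the program, the postcondition ¬(h - 6 ≥ 1 ∧ (1/3)*q + (h + q + 5) ≠ q + 3) must hold; in canonical form it is ¬(h ≥ 7 ∧ h + (1/3)*q ≠ -2).
Before h := 2*q - 7: ¬(2*q ≥ 14 ∧ (7/3)*q ≠ 5)
Before q := 3*q - 8: ¬(6*q ≥ 30 ∧ 7*q ≠ 71/3)
Before skip: ¬(6*q ≥ 30 ∧ 7*q ≠ 71/3)
Before q := 3*q - 2*q: ¬(6*q ≥ 30 ∧ 7*q ≠ 71/3)
The weakest precondition is ¬(6*q ≥ 30 ∧ 7*q ≠ 71/3).
Check whether q = 2 implies it.
Every state satisfying the precondition satisfies the weakest precondition: the implication holds.
Answer: valid


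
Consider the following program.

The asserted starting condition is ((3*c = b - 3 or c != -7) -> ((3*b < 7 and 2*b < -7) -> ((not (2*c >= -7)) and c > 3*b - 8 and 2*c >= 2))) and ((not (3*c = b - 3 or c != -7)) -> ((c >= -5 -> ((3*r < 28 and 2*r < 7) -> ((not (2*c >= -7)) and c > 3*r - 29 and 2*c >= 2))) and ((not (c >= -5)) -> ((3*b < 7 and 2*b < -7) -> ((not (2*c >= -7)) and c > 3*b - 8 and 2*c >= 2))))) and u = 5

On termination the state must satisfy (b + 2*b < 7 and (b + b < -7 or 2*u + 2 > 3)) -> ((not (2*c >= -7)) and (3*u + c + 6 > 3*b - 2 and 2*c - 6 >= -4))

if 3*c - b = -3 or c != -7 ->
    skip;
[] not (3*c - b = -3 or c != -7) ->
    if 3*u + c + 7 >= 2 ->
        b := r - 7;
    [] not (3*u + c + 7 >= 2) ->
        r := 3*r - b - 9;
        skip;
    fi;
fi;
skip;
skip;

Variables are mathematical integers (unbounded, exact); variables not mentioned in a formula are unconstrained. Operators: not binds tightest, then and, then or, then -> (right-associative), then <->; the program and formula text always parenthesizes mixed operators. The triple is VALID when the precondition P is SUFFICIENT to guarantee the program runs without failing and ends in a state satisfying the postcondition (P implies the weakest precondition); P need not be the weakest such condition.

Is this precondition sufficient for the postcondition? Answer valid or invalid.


Working backward. After the program, the postcondition (b + 2*b < 7 and (b + b < -7 or 2*u + 2 > 3)) -> ((not (2*c >= -7)) and (3*u + c + 6 > 3*b - 2 and 2*c - 6 >= -4)) must hold; in canonical form it is (3*b < 7 and (2*b < -7 or 2*u > 1)) -> ((not (2*c >= -7)) and c + 3*u > 3*b - 8 and 2*c >= 2).
Before skip: (3*b < 7 and (2*b < -7 or 2*u > 1)) -> ((not (2*c >= -7)) and c + 3*u > 3*b - 8 and 2*c >= 2)
Before skip: (3*b < 7 and (2*b < -7 or 2*u > 1)) -> ((not (2*c >= -7)) and c + 3*u > 3*b - 8 and 2*c >= 2)
Then branch requires (3*b < 7 and (2*b < -7 or 2*u > 1)) -> ((not (2*c >= -7)) and c + 3*u > 3*b - 8 and 2*c >= 2); else branch requires (c + 3*u >= -5 -> ((3*r < 28 and (2*r < 7 or 2*u > 1)) -> ((not (2*c >= -7)) and c + 3*u > 3*r - 29 and 2*c >= 2))) and ((not (c + 3*u >= -5)) -> ((3*b < 7 and (2*b < -7 or 2*u > 1)) -> ((not (2*c >= -7)) and c + 3*u > 3*b - 8 and 2*c >= 2))).
Before the if: ((3*c = b - 3 or c != -7) -> ((3*b < 7 and (2*b < -7 or 2*u > 1)) -> ((not (2*c >= -7)) and c + 3*u > 3*b - 8 and 2*c >= 2))) and ((not (3*c = b - 3 or c != -7)) -> ((c + 3*u >= -5 -> ((3*r < 28 and (2*r < 7 or 2*u > 1)) -> ((not (2*c >= -7)) and c + 3*u > 3*r - 29 and 2*c >= 2))) and ((not (c + 3*u >= -5)) -> ((3*b < 7 and (2*b < -7 or 2*u > 1)) -> ((not (2*c >= -7)) and c + 3*u > 3*b - 8 and 2*c >= 2)))))
The weakest precondition is ((3*c = b - 3 or c != -7) -> ((3*b < 7 and (2*b < -7 or 2*u > 1)) -> ((not (2*c >= -7)) and c + 3*u > 3*b - 8 and 2*c >= 2))) and ((not (3*c = b - 3 or c != -7)) -> ((c + 3*u >= -5 -> ((3*r < 28 and (2*r < 7 or 2*u > 1)) -> ((not (2*c >= -7)) and c + 3*u > 3*r - 29 and 2*c >= 2))) and ((not (c + 3*u >= -5)) -> ((3*b < 7 and (2*b < -7 or 2*u > 1)) -> ((not (2*c >= -7)) and c + 3*u > 3*b - 8 and 2*c >= 2))))).
Check whether ((3*c = b - 3 or c != -7) -> ((3*b < 7 and 2*b < -7) -> ((not (2*c >= -7)) and c > 3*b - 8 and 2*c >= 2))) and ((not (3*c = b - 3 or c != -7)) -> ((c >= -5 -> ((3*r < 28 and 2*r < 7) -> ((not (2*c >= -7)) and c > 3*r - 29 and 2*c >= 2))) and ((not (c >= -5)) -> ((3*b < 7 and 2*b < -7) -> ((not (2*c >= -7)) and c > 3*b - 8 and 2*c >= 2))))) and u = 5 implies it.
Countermodel: at the initial state b = -1, c = -10, r = 9, u = 5, the precondition holds but the weakest precondition fails.
Answer: invalid


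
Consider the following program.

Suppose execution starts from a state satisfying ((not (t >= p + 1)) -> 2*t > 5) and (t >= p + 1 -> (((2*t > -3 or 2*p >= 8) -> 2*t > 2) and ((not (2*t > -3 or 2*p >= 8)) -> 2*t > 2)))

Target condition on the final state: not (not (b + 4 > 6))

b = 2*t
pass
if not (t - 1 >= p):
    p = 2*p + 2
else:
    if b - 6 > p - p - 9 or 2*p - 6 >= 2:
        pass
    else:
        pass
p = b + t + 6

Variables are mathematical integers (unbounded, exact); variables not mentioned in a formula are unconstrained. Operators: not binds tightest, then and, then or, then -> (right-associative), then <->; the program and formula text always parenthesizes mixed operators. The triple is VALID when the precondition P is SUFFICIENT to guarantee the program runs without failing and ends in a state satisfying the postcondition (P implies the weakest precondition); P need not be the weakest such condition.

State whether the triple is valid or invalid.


Working backward. After the program, the postcondition not (not (b + 4 > 6)) must hold; in canonical form it is b > 2.
Before p := b + t + 6: b > 2
Then branch requires b > 2; else branch requires ((b > -3 or 2*p >= 8) -> b > 2) and ((not (b > -3 or 2*p >= 8)) -> b > 2).
Before the if: ((not (t >= p + 1)) -> b > 2) and (t >= p + 1 -> (((b > -3 or 2*p >= 8) -> b > 2) and ((not (b > -3 or 2*p >= 8)) -> b > 2)))
Before skip: ((not (t >= p + 1)) -> b > 2) and (t >= p + 1 -> (((b > -3 or 2*p >= 8) -> b > 2) and ((not (b > -3 or 2*p >= 8)) -> b > 2)))
Before b := 2*t: ((not (t >= p + 1)) -> 2*t > 2) and (t >= p + 1 -> (((2*t > -3 or 2*p >= 8) -> 2*t > 2) and ((not (2*t > -3 or 2*p >= 8)) -> 2*t > 2)))
The weakest precondition is ((not (t >= p + 1)) -> 2*t > 2) and (t >= p + 1 -> (((2*t > -3 or 2*p >= 8) -> 2*t > 2) and ((not (2*t > -3 or 2*p >= 8)) -> 2*t > 2))).
Check whether ((not (t >= p + 1)) -> 2*t > 5) and (t >= p + 1 -> (((2*t > -3 or 2*p >= 8) -> 2*t > 2) and ((not (2*t > -3 or 2*p >= 8)) -> 2*t > 2))) implies it.
Every state satisfying the precondition satisfies the weakest precondition: the implication holds.
Answer: valid


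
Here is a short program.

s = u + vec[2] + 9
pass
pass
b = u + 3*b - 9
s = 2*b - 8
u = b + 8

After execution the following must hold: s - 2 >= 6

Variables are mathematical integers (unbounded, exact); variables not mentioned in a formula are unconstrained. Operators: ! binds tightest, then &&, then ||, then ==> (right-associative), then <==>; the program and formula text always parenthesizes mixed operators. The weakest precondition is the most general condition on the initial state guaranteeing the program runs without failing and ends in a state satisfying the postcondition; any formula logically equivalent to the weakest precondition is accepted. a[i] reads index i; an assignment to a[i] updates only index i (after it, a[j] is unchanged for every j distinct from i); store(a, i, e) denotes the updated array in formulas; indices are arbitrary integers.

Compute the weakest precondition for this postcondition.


Working backward. After the program, the postcondition s - 2 >= 6 must hold; in canonical form it is s >= 8.
Before u := b + 8: s >= 8
Before s := 2*b - 8: 2*b >= 16
Before b := u + 3*b - 9: 6*b + 2*u >= 34
Before skip: 6*b + 2*u >= 34
Before skip: 6*b + 2*u >= 34
Before s := u + vec[2] + 9: 6*b + 2*u >= 34
Answer: WP = 6*b + 2*u >= 34


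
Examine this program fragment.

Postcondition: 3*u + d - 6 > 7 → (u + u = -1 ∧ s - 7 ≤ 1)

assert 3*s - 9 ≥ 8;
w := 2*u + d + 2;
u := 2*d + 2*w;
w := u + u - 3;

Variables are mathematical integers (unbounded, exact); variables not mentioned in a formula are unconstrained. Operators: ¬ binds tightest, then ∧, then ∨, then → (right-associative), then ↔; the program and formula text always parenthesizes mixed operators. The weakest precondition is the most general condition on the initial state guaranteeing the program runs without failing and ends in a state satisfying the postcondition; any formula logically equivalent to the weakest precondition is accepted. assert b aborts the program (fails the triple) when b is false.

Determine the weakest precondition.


Working backward. After the program, the postcondition 3*u + d - 6 > 7 → (u + u = -1 ∧ s - 7 ≤ 1) must hold; in canonical form it is d + 3*u > 13 → (2*u = -1 ∧ s ≤ 8).
Before w := u + u - 3: d + 3*u > 13 → (2*u = -1 ∧ s ≤ 8)
Before u := 2*d + 2*w: 7*d + 6*w > 13 → (4*d + 4*w = -1 ∧ s ≤ 8)
Before w := 2*u + d + 2: 13*d + 12*u > 1 → (8*d + 8*u = -9 ∧ s ≤ 8)
Before assert 3*s - 9 ≥ 8: 3*s ≥ 17 ∧ (13*d + 12*u > 1 → (8*d + 8*u = -9 ∧ s ≤ 8))
Answer: WP = 3*s ≥ 17 ∧ (13*d + 12*u > 1 → (8*d + 8*u = -9 ∧ s ≤ 8))


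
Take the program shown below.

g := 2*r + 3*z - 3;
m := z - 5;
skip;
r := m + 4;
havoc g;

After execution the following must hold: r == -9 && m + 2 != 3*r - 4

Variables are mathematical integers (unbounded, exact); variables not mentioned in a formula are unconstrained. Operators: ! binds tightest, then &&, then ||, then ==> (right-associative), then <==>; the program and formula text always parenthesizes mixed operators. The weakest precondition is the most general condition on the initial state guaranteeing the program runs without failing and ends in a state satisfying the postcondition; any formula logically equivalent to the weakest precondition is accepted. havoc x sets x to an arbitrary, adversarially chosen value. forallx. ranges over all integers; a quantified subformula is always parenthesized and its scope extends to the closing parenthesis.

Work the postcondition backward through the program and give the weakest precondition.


Working backward. After the program, the postcondition r == -9 && m + 2 != 3*r - 4 must hold; in canonical form it is r == -9 && m != 3*r - 6.
Before havoc g: r == -9 && m != 3*r - 6
Before r := m + 4: m == -13 && 2*m != -6
Before skip: m == -13 && 2*m != -6
Before m := z - 5: z == -8 && 2*z != 4
Before g := 2*r + 3*z - 3: z == -8 && 2*z != 4
Answer: WP = z == -8 && 2*z != 4


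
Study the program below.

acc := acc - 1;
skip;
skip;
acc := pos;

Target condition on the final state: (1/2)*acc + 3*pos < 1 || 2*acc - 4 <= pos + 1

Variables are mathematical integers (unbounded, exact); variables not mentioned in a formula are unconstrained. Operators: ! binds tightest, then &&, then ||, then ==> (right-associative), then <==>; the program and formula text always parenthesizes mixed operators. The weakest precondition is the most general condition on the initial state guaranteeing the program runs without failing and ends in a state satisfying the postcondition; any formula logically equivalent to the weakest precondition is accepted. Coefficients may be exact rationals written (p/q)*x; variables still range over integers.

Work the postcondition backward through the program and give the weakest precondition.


Working backward. After the program, the postcondition (1/2)*acc + 3*pos < 1 || 2*acc - 4 <= pos + 1 must hold; in canonical form it is (1/2)*acc + 3*pos < 1 || 2*acc <= pos + 5.
Before acc := pos: (7/2)*pos < 1 || pos <= 5
Before skip: (7/2)*pos < 1 || pos <= 5
Before skip: (7/2)*pos < 1 || pos <= 5
Before acc := acc - 1: (7/2)*pos < 1 || pos <= 5
Answer: WP = (7/2)*pos < 1 || pos <= 5


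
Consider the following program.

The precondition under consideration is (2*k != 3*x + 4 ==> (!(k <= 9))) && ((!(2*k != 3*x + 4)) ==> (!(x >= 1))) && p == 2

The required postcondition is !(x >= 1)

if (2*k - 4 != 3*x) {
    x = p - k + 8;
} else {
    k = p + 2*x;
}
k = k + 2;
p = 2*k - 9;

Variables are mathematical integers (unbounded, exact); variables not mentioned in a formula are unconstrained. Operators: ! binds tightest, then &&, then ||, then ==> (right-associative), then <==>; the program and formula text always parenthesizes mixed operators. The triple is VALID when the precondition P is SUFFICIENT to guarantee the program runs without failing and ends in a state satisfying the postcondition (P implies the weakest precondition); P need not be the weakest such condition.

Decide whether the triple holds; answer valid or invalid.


Working backward. After the program, !(x >= 1) must hold.
Before p := 2*k - 9: !(x >= 1)
Before k := k + 2: !(x >= 1)
Then branch requires !(p >= k - 7); else branch requires !(x >= 1).
Before the if: (2*k != 3*x + 4 ==> (!(p >= k - 7))) && ((!(2*k != 3*x + 4)) ==> (!(x >= 1)))
The weakest precondition is (2*k != 3*x + 4 ==> (!(p >= k - 7))) && ((!(2*k != 3*x + 4)) ==> (!(x >= 1))).
Check whether (2*k != 3*x + 4 ==> (!(k <= 9))) && ((!(2*k != 3*x + 4)) ==> (!(x >= 1))) && p == 2 implies it.
Every state satisfying the precondition satisfies the weakest precondition: the implication holds.
Answer: valid


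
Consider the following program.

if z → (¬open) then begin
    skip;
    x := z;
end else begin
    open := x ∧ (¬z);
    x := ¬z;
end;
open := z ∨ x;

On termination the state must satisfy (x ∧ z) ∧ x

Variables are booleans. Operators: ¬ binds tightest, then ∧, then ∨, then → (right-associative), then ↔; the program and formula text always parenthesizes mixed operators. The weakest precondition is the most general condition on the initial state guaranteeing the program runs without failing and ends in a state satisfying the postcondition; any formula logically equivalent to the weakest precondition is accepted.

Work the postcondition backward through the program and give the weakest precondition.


Working backward. After the program, the postcondition (x ∧ z) ∧ x must hold; in canonical form it is x ∧ z.
Before open := z ∨ x: x ∧ z
Then branch requires z; else branch requires false.
Before the if: ((z → (¬open)) → z) ∧ (z → (¬open))
Answer: WP = ((z → (¬open)) → z) ∧ (z → (¬open))


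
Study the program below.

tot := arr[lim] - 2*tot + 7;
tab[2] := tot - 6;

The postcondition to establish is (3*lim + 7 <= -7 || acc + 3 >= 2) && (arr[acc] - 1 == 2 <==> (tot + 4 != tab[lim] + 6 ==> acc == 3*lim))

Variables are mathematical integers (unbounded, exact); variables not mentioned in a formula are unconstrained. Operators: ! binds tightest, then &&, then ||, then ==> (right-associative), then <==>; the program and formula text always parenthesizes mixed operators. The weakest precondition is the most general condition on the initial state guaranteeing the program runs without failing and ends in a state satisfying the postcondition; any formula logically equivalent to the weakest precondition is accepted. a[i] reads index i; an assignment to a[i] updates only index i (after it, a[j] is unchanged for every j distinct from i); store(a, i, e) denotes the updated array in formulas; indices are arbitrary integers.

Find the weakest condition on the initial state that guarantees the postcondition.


Working backward. After the program, the postcondition (3*lim + 7 <= -7 || acc + 3 >= 2) && (arr[acc] - 1 == 2 <==> (tot + 4 != tab[lim] + 6 ==> acc == 3*lim)) must hold; in canonical form it is (3*lim <= -14 || acc >= -1) && (arr[acc] == 3 <==> (tot != tab[lim] + 2 ==> acc == 3*lim)).
Before tab[2] := tot - 6: (3*lim <= -14 || acc >= -1) && (arr[acc] == 3 <==> (tot != store(tab, 2, tot - 6)[lim] + 2 ==> acc == 3*lim))
Before tot := arr[lim] - 2*tot + 7: (3*lim <= -14 || acc >= -1) && (arr[acc] == 3 <==> (arr[lim] != store(tab, 2, arr[lim] - 2*tot + 1)[lim] + 2*tot - 5 ==> acc == 3*lim))
Answer: WP = (3*lim <= -14 || acc >= -1) && (arr[acc] == 3 <==> (arr[lim] != store(tab, 2, arr[lim] - 2*tot + 1)[lim] + 2*tot - 5 ==> acc == 3*lim))


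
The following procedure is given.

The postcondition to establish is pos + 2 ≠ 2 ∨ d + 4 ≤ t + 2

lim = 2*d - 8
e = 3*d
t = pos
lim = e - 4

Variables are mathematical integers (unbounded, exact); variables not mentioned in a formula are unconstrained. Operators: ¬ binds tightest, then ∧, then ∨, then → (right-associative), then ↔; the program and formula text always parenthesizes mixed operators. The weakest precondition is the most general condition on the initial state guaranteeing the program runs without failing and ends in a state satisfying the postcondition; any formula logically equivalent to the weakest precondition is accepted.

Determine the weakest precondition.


Working backward. After the program, the postcondition pos + 2 ≠ 2 ∨ d + 4 ≤ t + 2 must hold; in canonical form it is pos ≠ 0 ∨ d ≤ t - 2.
Before lim := e - 4: pos ≠ 0 ∨ d ≤ t - 2
Before t := pos: pos ≠ 0 ∨ d ≤ pos - 2
Before e := 3*d: pos ≠ 0 ∨ d ≤ pos - 2
Before lim := 2*d - 8: pos ≠ 0 ∨ d ≤ pos - 2
Answer: WP = pos ≠ 0 ∨ d ≤ pos - 2


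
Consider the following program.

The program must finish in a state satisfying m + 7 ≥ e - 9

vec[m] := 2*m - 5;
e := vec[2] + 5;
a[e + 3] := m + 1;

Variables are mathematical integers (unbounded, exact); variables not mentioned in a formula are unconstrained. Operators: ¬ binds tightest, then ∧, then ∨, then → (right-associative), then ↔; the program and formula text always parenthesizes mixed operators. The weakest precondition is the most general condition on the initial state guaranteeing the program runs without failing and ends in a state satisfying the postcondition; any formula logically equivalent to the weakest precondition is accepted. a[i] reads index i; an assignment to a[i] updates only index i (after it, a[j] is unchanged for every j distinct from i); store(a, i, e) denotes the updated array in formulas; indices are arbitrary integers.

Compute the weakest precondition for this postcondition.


Working backward. After the program, the postcondition m + 7 ≥ e - 9 must hold; in canonical form it is m ≥ e - 16.
Before a[e + 3] := m + 1: m ≥ e - 16
Before e := vec[2] + 5: m ≥ vec[2] - 11
Before vec[m] := 2*m - 5: m ≥ store(vec, m, 2*m - 5)[2] - 11
Answer: WP = m ≥ store(vec, m, 2*m - 5)[2] - 11


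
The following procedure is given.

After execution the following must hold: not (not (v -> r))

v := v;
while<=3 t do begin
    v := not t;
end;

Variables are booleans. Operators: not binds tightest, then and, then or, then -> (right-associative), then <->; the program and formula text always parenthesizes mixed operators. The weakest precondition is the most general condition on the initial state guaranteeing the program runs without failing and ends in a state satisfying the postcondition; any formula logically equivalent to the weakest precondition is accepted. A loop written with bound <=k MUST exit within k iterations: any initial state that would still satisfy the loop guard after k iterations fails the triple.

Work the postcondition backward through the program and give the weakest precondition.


Working backward. After the program, the postcondition not (not (v -> r)) must hold; in canonical form it is v -> r.
Before the loop (bound <=3), unroll the exhaustion recursion (WP_0 = exit-now case; WP_j = one more guarded iteration, up to j = 3):
  WP_0: (not t) and (v -> r)
  WP_1: (t -> ((not t) and ((not t) -> r))) and ((not t) -> (v -> r))
  WP_2: (t -> ((t -> ((not t) and ((not t) -> r))) and ((not t) -> ((not t) -> r)))) and ((not t) -> (v -> r))
  WP_3: (t -> ((t -> ((t -> ((not t) and ((not t) -> r))) and ((not t) -> ((not t) -> r)))) and ((not t) -> ((not t) -> r)))) and ((not t) -> (v -> r))
So before the loop: (t -> ((t -> ((t -> ((not t) and ((not t) -> r))) and ((not t) -> ((not t) -> r)))) and ((not t) -> ((not t) -> r)))) and ((not t) -> (v -> r))
Before v := v: (t -> ((t -> ((t -> ((not t) and ((not t) -> r))) and ((not t) -> ((not t) -> r)))) and ((not t) -> ((not t) -> r)))) and ((not t) -> (v -> r))
Answer: WP = (t -> ((t -> ((t -> ((not t) and ((not t) -> r))) and ((not t) -> ((not t) -> r)))) and ((not t) -> ((not t) -> r)))) and ((not t) -> (v -> r))


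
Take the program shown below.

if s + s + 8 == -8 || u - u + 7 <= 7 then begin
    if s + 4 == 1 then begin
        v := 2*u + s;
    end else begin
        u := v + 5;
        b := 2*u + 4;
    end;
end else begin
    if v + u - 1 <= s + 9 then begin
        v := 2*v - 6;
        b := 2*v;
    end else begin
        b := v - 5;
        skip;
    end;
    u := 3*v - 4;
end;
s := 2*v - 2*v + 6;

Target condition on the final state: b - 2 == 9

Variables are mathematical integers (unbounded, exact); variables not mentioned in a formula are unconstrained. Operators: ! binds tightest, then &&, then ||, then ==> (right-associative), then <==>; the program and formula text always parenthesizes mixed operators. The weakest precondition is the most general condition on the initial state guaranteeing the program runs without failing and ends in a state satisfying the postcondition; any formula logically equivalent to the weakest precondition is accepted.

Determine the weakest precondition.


Working backward. After the program, the postcondition b - 2 == 9 must hold; in canonical form it is b == 11.
Before s := 2*v - 2*v + 6: b == 11
Then branch requires (s == -3 ==> b == 11) && ((!(s == -3)) ==> 2*v == -3); else branch requires (u + v <= s + 10 ==> 4*v == 23) && ((!(u + v <= s + 10)) ==> v == 16).
Before the if: (s == -3 ==> b == 11) && ((!(s == -3)) ==> 2*v == -3)
Answer: WP = (s == -3 ==> b == 11) && ((!(s == -3)) ==> 2*v == -3)


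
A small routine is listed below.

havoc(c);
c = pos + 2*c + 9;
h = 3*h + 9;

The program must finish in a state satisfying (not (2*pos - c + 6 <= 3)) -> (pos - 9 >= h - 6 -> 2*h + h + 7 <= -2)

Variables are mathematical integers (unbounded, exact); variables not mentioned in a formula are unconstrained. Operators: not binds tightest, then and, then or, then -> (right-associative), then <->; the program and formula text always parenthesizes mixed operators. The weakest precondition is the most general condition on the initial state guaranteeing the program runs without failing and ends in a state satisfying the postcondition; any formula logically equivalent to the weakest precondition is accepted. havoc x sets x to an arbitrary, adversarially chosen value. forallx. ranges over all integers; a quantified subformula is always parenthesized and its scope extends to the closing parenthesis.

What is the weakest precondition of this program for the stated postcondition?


Working backward. After the program, the postcondition (not (2*pos - c + 6 <= 3)) -> (pos - 9 >= h - 6 -> 2*h + h + 7 <= -2) must hold; in canonical form it is (not (2*pos <= c - 3)) -> (pos >= h + 3 -> 3*h <= -9).
Before h := 3*h + 9: (not (2*pos <= c - 3)) -> (pos >= 3*h + 12 -> 9*h <= -36)
Before c := pos + 2*c + 9: (not (pos <= 2*c + 6)) -> (pos >= 3*h + 12 -> 9*h <= -36)
Before havoc c: forall c_1. ((not (pos <= 2*c_1 + 6)) -> (pos >= 3*h + 12 -> 9*h <= -36))
Answer: WP = forall c_1. ((not (pos <= 2*c_1 + 6)) -> (pos >= 3*h + 12 -> 9*h <= -36))


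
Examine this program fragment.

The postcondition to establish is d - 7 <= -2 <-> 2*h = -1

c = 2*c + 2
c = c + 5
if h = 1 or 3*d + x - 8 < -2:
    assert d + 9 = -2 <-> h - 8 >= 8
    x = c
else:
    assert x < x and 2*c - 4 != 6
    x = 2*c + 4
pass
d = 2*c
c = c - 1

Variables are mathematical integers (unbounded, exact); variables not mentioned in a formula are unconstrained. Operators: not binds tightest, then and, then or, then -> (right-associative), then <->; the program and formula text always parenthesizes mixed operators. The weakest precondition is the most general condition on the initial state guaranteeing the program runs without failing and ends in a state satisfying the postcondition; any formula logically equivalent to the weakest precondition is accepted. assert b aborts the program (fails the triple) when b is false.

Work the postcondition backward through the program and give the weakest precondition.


Working backward. After the program, the postcondition d - 7 <= -2 <-> 2*h = -1 must hold; in canonical form it is d <= 5 <-> 2*h = -1.
Before c := c - 1: d <= 5 <-> 2*h = -1
Before d := 2*c: 2*c <= 5 <-> 2*h = -1
Before skip: 2*c <= 5 <-> 2*h = -1
Then branch requires (d = -11 <-> h >= 16) and (2*c <= 5 <-> 2*h = -1); else branch requires false.
Before the if: ((h = 1 or 3*d + x < 6) -> ((d = -11 <-> h >= 16) and (2*c <= 5 <-> 2*h = -1))) and (h = 1 or 3*d + x < 6)
Before c := c + 5: ((h = 1 or 3*d + x < 6) -> ((d = -11 <-> h >= 16) and (2*c <= -5 <-> 2*h = -1))) and (h = 1 or 3*d + x < 6)
Before c := 2*c + 2: ((h = 1 or 3*d + x < 6) -> ((d = -11 <-> h >= 16) and (4*c <= -9 <-> 2*h = -1))) and (h = 1 or 3*d + x < 6)
Answer: WP = ((h = 1 or 3*d + x < 6) -> ((d = -11 <-> h >= 16) and (4*c <= -9 <-> 2*h = -1))) and (h = 1 or 3*d + x < 6)


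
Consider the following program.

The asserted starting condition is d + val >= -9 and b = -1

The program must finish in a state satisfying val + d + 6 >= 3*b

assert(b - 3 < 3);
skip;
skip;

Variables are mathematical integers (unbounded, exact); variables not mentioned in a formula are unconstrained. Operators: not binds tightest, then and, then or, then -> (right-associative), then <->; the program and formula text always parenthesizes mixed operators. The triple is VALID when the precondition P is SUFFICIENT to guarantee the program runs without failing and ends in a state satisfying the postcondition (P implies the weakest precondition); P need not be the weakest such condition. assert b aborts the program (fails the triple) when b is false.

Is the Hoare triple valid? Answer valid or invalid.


Working backward. After the program, the postcondition val + d + 6 >= 3*b must hold; in canonical form it is d + val >= 3*b - 6.
Before skip: d + val >= 3*b - 6
Before skip: d + val >= 3*b - 6
Before assert b - 3 < 3: b < 6 and d + val >= 3*b - 6
The weakest precondition is b < 6 and d + val >= 3*b - 6.
Check whether d + val >= -9 and b = -1 implies it.
Every state satisfying the precondition satisfies the weakest precondition: the implication holds.
Answer: valid


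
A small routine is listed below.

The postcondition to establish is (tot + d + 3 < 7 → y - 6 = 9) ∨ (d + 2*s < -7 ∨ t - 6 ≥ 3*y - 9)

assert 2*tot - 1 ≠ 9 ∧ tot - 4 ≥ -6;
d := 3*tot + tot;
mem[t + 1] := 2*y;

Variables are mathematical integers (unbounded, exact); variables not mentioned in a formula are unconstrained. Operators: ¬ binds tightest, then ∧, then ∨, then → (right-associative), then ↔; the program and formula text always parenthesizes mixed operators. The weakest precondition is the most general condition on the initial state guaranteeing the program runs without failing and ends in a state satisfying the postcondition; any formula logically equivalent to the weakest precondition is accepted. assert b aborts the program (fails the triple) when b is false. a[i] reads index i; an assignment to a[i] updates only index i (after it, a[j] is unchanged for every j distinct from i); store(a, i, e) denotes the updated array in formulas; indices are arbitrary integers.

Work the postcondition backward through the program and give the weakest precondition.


Working backward. After the program, the postcondition (tot + d + 3 < 7 → y - 6 = 9) ∨ (d + 2*s < -7 ∨ t - 6 ≥ 3*y - 9) must hold; in canonical form it is (d + tot < 4 → y = 15) ∨ d + 2*s < -7 ∨ t ≥ 3*y - 3.
Before mem[t + 1] := 2*y: (d + tot < 4 → y = 15) ∨ d + 2*s < -7 ∨ t ≥ 3*y - 3
Before d := 3*tot + tot: (5*tot < 4 → y = 15) ∨ 2*s + 4*tot < -7 ∨ t ≥ 3*y - 3
Before assert 2*tot - 1 ≠ 9 ∧ tot - 4 ≥ -6: 2*tot ≠ 10 ∧ tot ≥ -2 ∧ ((5*tot < 4 → y = 15) ∨ 2*s + 4*tot < -7 ∨ t ≥ 3*y - 3)
Answer: WP = 2*tot ≠ 10 ∧ tot ≥ -2 ∧ ((5*tot < 4 → y = 15) ∨ 2*s + 4*tot < -7 ∨ t ≥ 3*y - 3)


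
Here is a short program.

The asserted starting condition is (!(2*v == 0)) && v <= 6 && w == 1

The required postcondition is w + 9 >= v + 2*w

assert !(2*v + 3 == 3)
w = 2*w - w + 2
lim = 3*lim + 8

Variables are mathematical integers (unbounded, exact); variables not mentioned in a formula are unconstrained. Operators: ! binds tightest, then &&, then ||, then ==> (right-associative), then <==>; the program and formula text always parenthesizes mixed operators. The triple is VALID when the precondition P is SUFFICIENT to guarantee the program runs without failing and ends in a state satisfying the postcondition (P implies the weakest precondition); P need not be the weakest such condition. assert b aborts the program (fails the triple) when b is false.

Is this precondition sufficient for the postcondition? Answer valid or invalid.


Working backward. After the program, the postcondition w + 9 >= v + 2*w must hold; in canonical form it is v + w <= 9.
Before lim := 3*lim + 8: v + w <= 9
Before w := 2*w - w + 2: v + w <= 7
Before assert !(2*v + 3 == 3): (!(2*v == 0)) && v + w <= 7
The weakest precondition is (!(2*v == 0)) && v + w <= 7.
Check whether (!(2*v == 0)) && v <= 6 && w == 1 implies it.
Every state satisfying the precondition satisfies the weakest precondition: the implication holds.
Answer: valid


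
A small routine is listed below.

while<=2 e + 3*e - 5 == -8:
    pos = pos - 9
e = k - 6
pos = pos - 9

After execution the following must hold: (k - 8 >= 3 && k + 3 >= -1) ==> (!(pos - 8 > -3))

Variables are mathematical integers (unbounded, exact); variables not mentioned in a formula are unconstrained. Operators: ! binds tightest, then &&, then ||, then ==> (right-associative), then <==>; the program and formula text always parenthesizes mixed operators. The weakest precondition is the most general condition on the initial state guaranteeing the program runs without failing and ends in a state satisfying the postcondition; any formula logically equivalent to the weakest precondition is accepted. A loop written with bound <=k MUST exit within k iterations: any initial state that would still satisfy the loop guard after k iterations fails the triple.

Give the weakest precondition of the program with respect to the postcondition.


Working backward. After the program, the postcondition (k - 8 >= 3 && k + 3 >= -1) ==> (!(pos - 8 > -3)) must hold; in canonical form it is (k >= 11 && k >= -4) ==> (!(pos > 5)).
Before pos := pos - 9: (k >= 11 && k >= -4) ==> (!(pos > 14))
Before e := k - 6: (k >= 11 && k >= -4) ==> (!(pos > 14))
Before the loop (bound <=2), unroll the exhaustion recursion (WP_0 = exit-now case; WP_j = one more guarded iteration, up to j = 2):
  WP_0: (!(4*e == -3)) && ((k >= 11 && k >= -4) ==> (!(pos > 14)))
  WP_1: (4*e == -3 ==> ((!(4*e == -3)) && ((k >= 11 && k >= -4) ==> (!(pos > 23))))) && ((!(4*e == -3)) ==> ((k >= 11 && k >= -4) ==> (!(pos > 14))))
  WP_2: (4*e == -3 ==> ((4*e == -3 ==> ((!(4*e == -3)) && ((k >= 11 && k >= -4) ==> (!(pos > 32))))) && ((!(4*e == -3)) ==> ((k >= 11 && k >= -4) ==> (!(pos > 23)))))) && ((!(4*e == -3)) ==> ((k >= 11 && k >= -4) ==> (!(pos > 14))))
So before the loop: (4*e == -3 ==> ((4*e == -3 ==> ((!(4*e == -3)) && ((k >= 11 && k >= -4) ==> (!(pos > 32))))) && ((!(4*e == -3)) ==> ((k >= 11 && k >= -4) ==> (!(pos > 23)))))) && ((!(4*e == -3)) ==> ((k >= 11 && k >= -4) ==> (!(pos > 14))))
Answer: WP = (4*e == -3 ==> ((4*e == -3 ==> ((!(4*e == -3)) && ((k >= 11 && k >= -4) ==> (!(pos > 32))))) && ((!(4*e == -3)) ==> ((k >= 11 && k >= -4) ==> (!(pos > 23)))))) && ((!(4*e == -3)) ==> ((k >= 11 && k >= -4) ==> (!(pos > 14))))
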